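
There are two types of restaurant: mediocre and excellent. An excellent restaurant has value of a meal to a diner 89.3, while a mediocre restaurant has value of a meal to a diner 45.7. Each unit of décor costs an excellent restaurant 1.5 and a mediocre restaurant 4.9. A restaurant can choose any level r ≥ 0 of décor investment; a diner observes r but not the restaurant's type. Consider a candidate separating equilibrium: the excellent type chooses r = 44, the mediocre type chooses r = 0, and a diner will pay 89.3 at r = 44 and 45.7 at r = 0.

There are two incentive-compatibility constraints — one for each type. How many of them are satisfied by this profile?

Mediocre type: stay at 0 → 45.7; mimic → 89.3 − 4.9 × 44 = -126.3. IC holds (45.7 ≥ -126.3).
Excellent type: signal → 89.3 − 1.5 × 44 = 23.3; deviate to 0 → 45.7. IC fails (23.3 < 45.7).
1 of 2 constraints hold, so this profile is not an equilibrium.

1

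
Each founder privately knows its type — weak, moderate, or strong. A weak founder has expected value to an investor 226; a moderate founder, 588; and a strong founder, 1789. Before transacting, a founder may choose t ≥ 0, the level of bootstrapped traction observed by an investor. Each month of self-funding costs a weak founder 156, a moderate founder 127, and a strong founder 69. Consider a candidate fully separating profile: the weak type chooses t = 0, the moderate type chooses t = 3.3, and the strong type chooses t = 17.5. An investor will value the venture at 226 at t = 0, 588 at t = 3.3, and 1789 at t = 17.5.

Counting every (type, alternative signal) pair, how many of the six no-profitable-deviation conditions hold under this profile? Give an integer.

5

Strong (own payoff 1789 − 69×17.5 = 581.5): to t=0 gives 226 → no gain ✓; to t=3.3 gives 588 − 69×3.3 = 360.3 → no gain ✓.
Weak (own payoff 226): to t=3.3 gives 588 − 156×3.3 = 73.2 → no gain ✓; to t=17.5 gives 1789 − 156×17.5 = -941 → no gain ✓.
Moderate (own payoff 588 − 127×3.3 = 168.9): to t=0 gives 226 → profitable ✗; to t=17.5 gives 1789 − 127×17.5 = -433.5 → no gain ✓.
5 of the 6 constraints hold; not an equilibrium.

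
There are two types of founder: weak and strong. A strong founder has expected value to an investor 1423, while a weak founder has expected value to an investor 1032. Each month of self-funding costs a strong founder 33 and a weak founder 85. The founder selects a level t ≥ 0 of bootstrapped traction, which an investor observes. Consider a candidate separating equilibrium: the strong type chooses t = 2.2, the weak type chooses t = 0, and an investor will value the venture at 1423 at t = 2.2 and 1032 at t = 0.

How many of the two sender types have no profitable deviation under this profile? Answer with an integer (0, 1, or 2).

1

Weak type: stay at 0 → 1032; mimic → 1423 − 85 × 2.2 = 1236. IC fails (1032 < 1236).
Strong type: signal → 1423 − 33 × 2.2 = 1350.4; deviate to 0 → 1032. IC holds (1350.4 ≥ 1032).
1 of 2 constraints hold, so this profile is not an equilibrium.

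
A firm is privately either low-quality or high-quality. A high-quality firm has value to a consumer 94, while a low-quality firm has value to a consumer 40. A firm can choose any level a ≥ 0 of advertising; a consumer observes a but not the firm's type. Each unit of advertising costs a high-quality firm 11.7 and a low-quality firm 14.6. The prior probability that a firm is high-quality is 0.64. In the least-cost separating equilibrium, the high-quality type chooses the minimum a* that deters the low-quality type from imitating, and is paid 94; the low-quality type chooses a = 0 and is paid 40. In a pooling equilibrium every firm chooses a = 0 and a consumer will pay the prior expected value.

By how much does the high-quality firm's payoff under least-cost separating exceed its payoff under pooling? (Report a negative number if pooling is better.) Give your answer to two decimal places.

Least-cost separating signal: a* solves 40 = 94 − 14.6·a*, so a* = (94 − 40)/14.6 ≈ 3.6986.
High-quality type's separating payoff: 94 − 11.7 × a* = 94 − 11.7 × (94 − 40)/14.6 = 94 − 631.8/14.6 ≈ 50.7260.
Pooling payoff: 0.64 × 94 + 0.36 × 40 = 74.56.
Difference: 50.7260 − 74.56 = -23.834, i.e. -23.83 to two decimal places.
The high-quality type would prefer the pooling outcome.

-23.83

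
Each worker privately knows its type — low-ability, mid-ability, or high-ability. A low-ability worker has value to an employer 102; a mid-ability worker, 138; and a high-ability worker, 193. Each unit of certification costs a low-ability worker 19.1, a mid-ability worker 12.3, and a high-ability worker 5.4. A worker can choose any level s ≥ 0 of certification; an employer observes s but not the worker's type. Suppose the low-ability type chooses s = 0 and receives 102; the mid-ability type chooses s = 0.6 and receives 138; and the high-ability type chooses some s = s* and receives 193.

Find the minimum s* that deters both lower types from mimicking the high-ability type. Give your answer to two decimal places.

5.07

Low-ability type (on-path payoff 102) won't mimic when 102 ≥ 193 − 19.1·s*, i.e. s* ≥ 4.76.
Mid-ability type (on-path payoff 138 − 12.3×0.6 = 130.62) won't mimic when 130.62 ≥ 193 − 12.3·s*, i.e. s* ≥ 5.07.
Both must hold, so s* = max(4.76, 5.07) = 5.07. The mid-ability type's constraint binds.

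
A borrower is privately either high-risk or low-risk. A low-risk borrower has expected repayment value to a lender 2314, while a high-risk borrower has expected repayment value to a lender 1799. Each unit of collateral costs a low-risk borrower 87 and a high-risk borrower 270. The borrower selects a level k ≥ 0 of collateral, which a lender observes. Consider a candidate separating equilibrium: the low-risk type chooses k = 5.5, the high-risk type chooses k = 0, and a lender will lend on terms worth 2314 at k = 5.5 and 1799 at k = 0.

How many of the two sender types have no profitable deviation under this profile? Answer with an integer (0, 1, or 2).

2

Low-risk type: signal → 2314 − 87 × 5.5 = 1835.5; deviate to 0 → 1799. IC holds (1835.5 ≥ 1799).
High-risk type: stay at 0 → 1799; mimic → 2314 − 270 × 5.5 = 829. IC holds (1799 ≥ 829).
2 of 2 constraints hold, so this is a separating equilibrium.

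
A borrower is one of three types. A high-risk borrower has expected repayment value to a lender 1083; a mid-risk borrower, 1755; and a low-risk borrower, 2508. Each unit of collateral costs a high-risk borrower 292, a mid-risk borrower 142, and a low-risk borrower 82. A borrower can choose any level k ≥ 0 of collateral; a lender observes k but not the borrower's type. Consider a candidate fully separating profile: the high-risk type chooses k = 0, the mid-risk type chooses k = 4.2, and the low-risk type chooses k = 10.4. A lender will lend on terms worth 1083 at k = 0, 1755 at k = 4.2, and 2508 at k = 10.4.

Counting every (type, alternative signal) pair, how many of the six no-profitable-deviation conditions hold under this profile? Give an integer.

6

High-risk (own payoff 1083): to k=4.2 gives 1755 − 292×4.2 = 528.6 → no gain ✓; to k=10.4 gives 2508 − 292×10.4 = -528.8 → no gain ✓.
Low-risk (own payoff 2508 − 82×10.4 = 1655.2): to k=0 gives 1083 → no gain ✓; to k=4.2 gives 1755 − 82×4.2 = 1410.6 → no gain ✓.
Mid-risk (own payoff 1755 − 142×4.2 = 1158.6): to k=0 gives 1083 → no gain ✓; to k=10.4 gives 2508 − 142×10.4 = 1031.2 → no gain ✓.
6 of the 6 constraints hold; this profile is a separating equilibrium.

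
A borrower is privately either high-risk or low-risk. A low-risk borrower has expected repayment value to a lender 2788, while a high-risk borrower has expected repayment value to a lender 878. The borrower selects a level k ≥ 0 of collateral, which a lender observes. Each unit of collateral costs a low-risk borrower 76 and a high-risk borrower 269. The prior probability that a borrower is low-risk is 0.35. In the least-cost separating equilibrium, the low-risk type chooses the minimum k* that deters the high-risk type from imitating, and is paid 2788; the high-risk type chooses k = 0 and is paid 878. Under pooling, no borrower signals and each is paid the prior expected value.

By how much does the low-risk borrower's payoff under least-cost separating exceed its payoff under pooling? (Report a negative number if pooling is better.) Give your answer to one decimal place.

701.9

Least-cost separating signal: k* solves 878 = 2788 − 269·k*, so k* = (2788 − 878)/269 ≈ 7.1004.
Low-risk type's separating payoff: 2788 − 76 × k* = 2788 − 76 × (2788 − 878)/269 = 2788 − 145160/269 ≈ 2248.372.
Pooling payoff: 0.35 × 2788 + 0.65 × 878 = 1546.5.
Difference: 2248.372 − 1546.5 = 701.872, i.e. 701.9 to one decimal place.
The low-risk type prefers to separate.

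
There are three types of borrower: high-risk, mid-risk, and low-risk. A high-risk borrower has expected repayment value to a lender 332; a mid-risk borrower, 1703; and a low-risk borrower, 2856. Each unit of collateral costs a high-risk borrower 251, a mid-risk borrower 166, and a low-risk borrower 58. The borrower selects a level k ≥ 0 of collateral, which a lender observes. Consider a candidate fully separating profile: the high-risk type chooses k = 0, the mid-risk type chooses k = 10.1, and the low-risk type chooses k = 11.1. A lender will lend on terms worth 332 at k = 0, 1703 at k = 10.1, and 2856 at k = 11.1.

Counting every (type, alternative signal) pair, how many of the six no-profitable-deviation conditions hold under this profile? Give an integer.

Mid-risk (own payoff 1703 − 166×10.1 = 26.4): to k=0 gives 332 → profitable ✗; to k=11.1 gives 2856 − 166×11.1 = 1013.4 → profitable ✗.
Low-risk (own payoff 2856 − 58×11.1 = 2212.2): to k=0 gives 332 → no gain ✓; to k=10.1 gives 1703 − 58×10.1 = 1117.2 → no gain ✓.
High-risk (own payoff 332): to k=10.1 gives 1703 − 251×10.1 = -832.1 → no gain ✓; to k=11.1 gives 2856 − 251×11.1 = 69.9 → no gain ✓.
4 of the 6 constraints hold; not an equilibrium.

4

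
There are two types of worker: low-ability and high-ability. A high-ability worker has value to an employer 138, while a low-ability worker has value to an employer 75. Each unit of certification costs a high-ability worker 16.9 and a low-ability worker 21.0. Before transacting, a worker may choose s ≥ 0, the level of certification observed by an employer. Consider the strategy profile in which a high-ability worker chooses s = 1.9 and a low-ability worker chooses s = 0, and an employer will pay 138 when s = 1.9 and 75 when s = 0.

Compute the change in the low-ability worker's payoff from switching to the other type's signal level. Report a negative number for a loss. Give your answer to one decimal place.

23.1

Playing s = 0 the low-ability worker receives 75.
Deviating to s = 1.9 brings payment 138 at cost 21.0 × 1.9 = 39.9, netting 98.1.
Gain from deviating: 98.1 − 75 = 23.1.
The gain is positive, so the low-ability type's incentive-compatibility constraint is violated — this profile is not a separating equilibrium.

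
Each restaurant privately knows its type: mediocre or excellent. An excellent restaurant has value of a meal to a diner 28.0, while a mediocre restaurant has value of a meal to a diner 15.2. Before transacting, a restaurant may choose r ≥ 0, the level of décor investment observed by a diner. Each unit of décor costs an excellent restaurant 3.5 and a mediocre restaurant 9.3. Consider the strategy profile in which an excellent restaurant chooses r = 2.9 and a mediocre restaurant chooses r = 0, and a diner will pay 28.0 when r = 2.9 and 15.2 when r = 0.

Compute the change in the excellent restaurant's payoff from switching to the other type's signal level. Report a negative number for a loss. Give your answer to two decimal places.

Playing r = 2.9 the excellent restaurant receives 28.0 − 3.5 × 2.9 = 17.85.
Deviating to r = 0 yields 15.2 instead.
Gain from deviating: 15.2 − 17.85 = -2.65.
The gain is negative, so the excellent type's incentive-compatibility constraint is satisfied.

-2.65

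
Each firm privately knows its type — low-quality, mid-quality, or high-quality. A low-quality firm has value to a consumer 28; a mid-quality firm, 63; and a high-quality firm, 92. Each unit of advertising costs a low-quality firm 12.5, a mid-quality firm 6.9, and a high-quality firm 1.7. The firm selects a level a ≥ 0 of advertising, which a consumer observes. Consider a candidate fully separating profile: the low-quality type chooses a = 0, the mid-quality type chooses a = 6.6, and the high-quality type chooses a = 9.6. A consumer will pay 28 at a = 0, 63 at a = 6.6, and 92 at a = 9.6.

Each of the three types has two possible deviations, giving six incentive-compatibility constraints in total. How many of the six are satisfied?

4

Low-quality (own payoff 28): to a=6.6 gives 63 − 12.5×6.6 = -19.5 → no gain ✓; to a=9.6 gives 92 − 12.5×9.6 = -28 → no gain ✓.
Mid-quality (own payoff 63 − 6.9×6.6 = 17.46): to a=0 gives 28 → profitable ✗; to a=9.6 gives 92 − 6.9×9.6 = 25.76 → profitable ✗.
High-quality (own payoff 92 − 1.7×9.6 = 75.68): to a=0 gives 28 → no gain ✓; to a=6.6 gives 63 − 1.7×6.6 = 51.78 → no gain ✓.
4 of the 6 constraints hold; not an equilibrium.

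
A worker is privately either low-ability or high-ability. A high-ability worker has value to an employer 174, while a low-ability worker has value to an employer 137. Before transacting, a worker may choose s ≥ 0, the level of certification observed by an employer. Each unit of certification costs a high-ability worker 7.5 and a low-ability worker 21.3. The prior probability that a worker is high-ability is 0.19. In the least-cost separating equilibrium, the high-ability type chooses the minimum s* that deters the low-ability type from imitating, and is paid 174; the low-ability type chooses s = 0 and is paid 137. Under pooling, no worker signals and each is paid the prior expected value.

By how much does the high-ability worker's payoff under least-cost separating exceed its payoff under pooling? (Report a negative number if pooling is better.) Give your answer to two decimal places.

Least-cost separating signal: s* solves 137 = 174 − 21.3·s*, so s* = (174 − 137)/21.3 ≈ 1.7371.
High-ability type's separating payoff: 174 − 7.5 × s* = 174 − 7.5 × (174 − 137)/21.3 = 174 − 277.5/21.3 ≈ 160.9718.
Pooling payoff: 0.19 × 174 + 0.81 × 137 = 144.03.
Difference: 160.9718 − 144.03 = 16.9418, i.e. 16.94 to two decimal places.
The high-ability type prefers to separate.

16.94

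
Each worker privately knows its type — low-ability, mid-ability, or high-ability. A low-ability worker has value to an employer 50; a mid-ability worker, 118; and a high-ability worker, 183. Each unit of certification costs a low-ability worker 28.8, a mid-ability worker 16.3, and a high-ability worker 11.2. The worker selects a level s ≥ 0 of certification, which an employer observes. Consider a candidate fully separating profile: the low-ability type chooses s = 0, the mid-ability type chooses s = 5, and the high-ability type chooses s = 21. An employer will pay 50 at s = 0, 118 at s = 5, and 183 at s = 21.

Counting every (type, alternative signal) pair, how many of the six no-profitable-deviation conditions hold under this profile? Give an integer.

High-ability (own payoff 183 − 11.2×21 = -52.2): to s=0 gives 50 → profitable ✗; to s=5 gives 118 − 11.2×5 = 62 → profitable ✗.
Mid-ability (own payoff 118 − 16.3×5 = 36.5): to s=0 gives 50 → profitable ✗; to s=21 gives 183 − 16.3×21 = -159.3 → no gain ✓.
Low-ability (own payoff 50): to s=5 gives 118 − 28.8×5 = -26 → no gain ✓; to s=21 gives 183 − 28.8×21 = -421.8 → no gain ✓.
3 of the 6 constraints hold; not an equilibrium.

3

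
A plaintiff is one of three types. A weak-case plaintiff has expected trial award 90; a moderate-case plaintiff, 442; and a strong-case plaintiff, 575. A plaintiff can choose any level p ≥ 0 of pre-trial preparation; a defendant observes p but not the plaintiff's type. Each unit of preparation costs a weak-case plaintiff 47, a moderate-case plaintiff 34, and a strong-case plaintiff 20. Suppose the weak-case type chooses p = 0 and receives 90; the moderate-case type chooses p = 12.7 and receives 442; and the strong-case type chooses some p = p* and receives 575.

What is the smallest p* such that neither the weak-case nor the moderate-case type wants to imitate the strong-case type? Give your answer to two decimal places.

Moderate-case type (on-path payoff 442 − 34×12.7 = 10.2) won't mimic when 10.2 ≥ 575 − 34·p*, i.e. p* ≥ 16.61.
Weak-case type (on-path payoff 90) won't mimic when 90 ≥ 575 − 47·p*, i.e. p* ≥ 10.32.
Both must hold, so p* = max(10.32, 16.61) = 16.61. The moderate-case type's constraint binds.

16.61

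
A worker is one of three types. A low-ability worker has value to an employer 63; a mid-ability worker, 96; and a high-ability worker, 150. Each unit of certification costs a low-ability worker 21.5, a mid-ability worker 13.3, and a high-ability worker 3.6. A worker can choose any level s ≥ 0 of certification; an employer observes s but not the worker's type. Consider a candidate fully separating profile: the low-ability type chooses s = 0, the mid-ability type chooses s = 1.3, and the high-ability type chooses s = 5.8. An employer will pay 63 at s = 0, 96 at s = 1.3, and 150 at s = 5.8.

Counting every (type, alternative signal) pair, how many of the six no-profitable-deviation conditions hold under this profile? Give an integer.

5

Low-ability (own payoff 63): to s=1.3 gives 96 − 21.5×1.3 = 68.05 → profitable ✗; to s=5.8 gives 150 − 21.5×5.8 = 25.3 → no gain ✓.
High-ability (own payoff 150 − 3.6×5.8 = 129.12): to s=0 gives 63 → no gain ✓; to s=1.3 gives 96 − 3.6×1.3 = 91.32 → no gain ✓.
Mid-ability (own payoff 96 − 13.3×1.3 = 78.71): to s=0 gives 63 → no gain ✓; to s=5.8 gives 150 − 13.3×5.8 = 72.86 → no gain ✓.
5 of the 6 constraints hold; not an equilibrium.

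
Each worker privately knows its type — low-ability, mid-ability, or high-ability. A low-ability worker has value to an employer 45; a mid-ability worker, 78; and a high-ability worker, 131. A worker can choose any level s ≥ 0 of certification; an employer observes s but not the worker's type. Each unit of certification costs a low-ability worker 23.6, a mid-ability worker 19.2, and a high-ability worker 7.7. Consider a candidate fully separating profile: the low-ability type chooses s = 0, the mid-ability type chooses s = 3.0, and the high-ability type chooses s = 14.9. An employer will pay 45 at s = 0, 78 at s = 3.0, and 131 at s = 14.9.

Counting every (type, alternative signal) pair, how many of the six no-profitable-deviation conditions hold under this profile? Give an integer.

High-ability (own payoff 131 − 7.7×14.9 = 16.27): to s=0 gives 45 → profitable ✗; to s=3.0 gives 78 − 7.7×3.0 = 54.9 → profitable ✗.
Low-ability (own payoff 45): to s=3.0 gives 78 − 23.6×3.0 = 7.2 → no gain ✓; to s=14.9 gives 131 − 23.6×14.9 = -220.64 → no gain ✓.
Mid-ability (own payoff 78 − 19.2×3.0 = 20.4): to s=0 gives 45 → profitable ✗; to s=14.9 gives 131 − 19.2×14.9 = -155.08 → no gain ✓.
3 of the 6 constraints hold; not an equilibrium.

3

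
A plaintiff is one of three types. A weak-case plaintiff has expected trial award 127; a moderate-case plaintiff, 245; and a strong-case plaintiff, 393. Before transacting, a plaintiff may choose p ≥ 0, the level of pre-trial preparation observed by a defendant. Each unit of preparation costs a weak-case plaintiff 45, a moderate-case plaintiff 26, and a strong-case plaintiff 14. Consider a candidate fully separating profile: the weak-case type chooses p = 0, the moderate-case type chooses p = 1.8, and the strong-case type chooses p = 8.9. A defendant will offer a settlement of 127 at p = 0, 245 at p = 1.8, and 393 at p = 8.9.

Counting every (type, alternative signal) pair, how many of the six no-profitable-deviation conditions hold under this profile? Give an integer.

Moderate-case (own payoff 245 − 26×1.8 = 198.2): to p=0 gives 127 → no gain ✓; to p=8.9 gives 393 − 26×8.9 = 161.6 → no gain ✓.
Weak-case (own payoff 127): to p=1.8 gives 245 − 45×1.8 = 164 → profitable ✗; to p=8.9 gives 393 − 45×8.9 = -7.5 → no gain ✓.
Strong-case (own payoff 393 − 14×8.9 = 268.4): to p=0 gives 127 → no gain ✓; to p=1.8 gives 245 − 14×1.8 = 219.8 → no gain ✓.
5 of the 6 constraints hold; not an equilibrium.

5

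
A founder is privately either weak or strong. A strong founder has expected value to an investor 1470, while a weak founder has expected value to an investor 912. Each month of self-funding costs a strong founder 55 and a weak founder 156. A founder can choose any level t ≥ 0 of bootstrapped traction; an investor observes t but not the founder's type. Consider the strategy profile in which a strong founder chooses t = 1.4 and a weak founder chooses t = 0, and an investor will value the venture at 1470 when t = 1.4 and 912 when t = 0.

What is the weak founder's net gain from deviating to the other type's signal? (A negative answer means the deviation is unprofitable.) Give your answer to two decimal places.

Playing t = 0 the weak founder receives 912.
Deviating to t = 1.4 brings payment 1470 at cost 156 × 1.4 = 218.4, netting 1251.6.
Gain from deviating: 1251.6 − 912 = 339.60.
The gain is positive, so the weak type's incentive-compatibility constraint is violated — this profile is not a separating equilibrium.

339.60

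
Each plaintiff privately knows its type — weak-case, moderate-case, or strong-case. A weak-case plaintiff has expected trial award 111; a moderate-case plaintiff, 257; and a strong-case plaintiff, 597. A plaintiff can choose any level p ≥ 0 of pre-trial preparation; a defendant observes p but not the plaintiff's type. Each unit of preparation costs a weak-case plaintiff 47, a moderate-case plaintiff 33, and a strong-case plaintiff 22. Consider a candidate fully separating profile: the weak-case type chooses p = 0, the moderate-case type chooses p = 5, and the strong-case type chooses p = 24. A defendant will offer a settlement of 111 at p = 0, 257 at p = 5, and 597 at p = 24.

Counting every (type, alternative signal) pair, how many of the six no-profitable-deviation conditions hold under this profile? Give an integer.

3

Weak-case (own payoff 111): to p=5 gives 257 − 47×5 = 22 → no gain ✓; to p=24 gives 597 − 47×24 = -531 → no gain ✓.
Strong-case (own payoff 597 − 22×24 = 69): to p=0 gives 111 → profitable ✗; to p=5 gives 257 − 22×5 = 147 → profitable ✗.
Moderate-case (own payoff 257 − 33×5 = 92): to p=0 gives 111 → profitable ✗; to p=24 gives 597 − 33×24 = -195 → no gain ✓.
3 of the 6 constraints hold; not an equilibrium.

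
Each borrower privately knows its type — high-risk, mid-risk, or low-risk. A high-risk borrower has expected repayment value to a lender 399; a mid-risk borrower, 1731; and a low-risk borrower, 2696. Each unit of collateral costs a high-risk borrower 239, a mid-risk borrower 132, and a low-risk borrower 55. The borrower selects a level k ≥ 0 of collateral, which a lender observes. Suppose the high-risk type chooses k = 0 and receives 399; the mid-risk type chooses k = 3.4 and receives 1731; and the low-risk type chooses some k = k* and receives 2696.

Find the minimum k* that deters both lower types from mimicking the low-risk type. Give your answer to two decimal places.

High-risk type (on-path payoff 399) won't mimic when 399 ≥ 2696 − 239·k*, i.e. k* ≥ 9.61.
Mid-risk type (on-path payoff 1731 − 132×3.4 = 1282.2) won't mimic when 1282.2 ≥ 2696 − 132·k*, i.e. k* ≥ 10.71.
Both must hold, so k* = max(9.61, 10.71) = 10.71. The mid-risk type's constraint binds.

10.71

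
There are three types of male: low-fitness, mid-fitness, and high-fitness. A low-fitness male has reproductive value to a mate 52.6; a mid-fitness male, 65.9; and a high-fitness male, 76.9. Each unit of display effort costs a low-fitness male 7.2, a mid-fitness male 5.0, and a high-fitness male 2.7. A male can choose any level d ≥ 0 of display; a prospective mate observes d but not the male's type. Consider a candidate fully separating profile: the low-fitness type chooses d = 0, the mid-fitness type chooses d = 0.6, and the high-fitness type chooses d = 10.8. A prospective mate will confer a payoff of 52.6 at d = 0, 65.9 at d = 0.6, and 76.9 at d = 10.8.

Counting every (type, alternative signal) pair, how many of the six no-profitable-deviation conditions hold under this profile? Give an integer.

Low-fitness (own payoff 52.6): to d=0.6 gives 65.9 − 7.2×0.6 = 61.58 → profitable ✗; to d=10.8 gives 76.9 − 7.2×10.8 = -0.86 → no gain ✓.
High-fitness (own payoff 76.9 − 2.7×10.8 = 47.74): to d=0 gives 52.6 → profitable ✗; to d=0.6 gives 65.9 − 2.7×0.6 = 64.28 → profitable ✗.
Mid-fitness (own payoff 65.9 − 5.0×0.6 = 62.9): to d=0 gives 52.6 → no gain ✓; to d=10.8 gives 76.9 − 5.0×10.8 = 22.9 → no gain ✓.
3 of the 6 constraints hold; not an equilibrium.

3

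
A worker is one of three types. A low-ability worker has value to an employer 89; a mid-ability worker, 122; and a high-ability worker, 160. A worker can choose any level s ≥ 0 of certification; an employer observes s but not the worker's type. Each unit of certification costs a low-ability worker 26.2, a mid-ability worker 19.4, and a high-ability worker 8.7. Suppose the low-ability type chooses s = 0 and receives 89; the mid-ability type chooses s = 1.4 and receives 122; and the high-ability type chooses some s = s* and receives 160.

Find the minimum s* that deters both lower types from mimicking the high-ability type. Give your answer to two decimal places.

Mid-ability type (on-path payoff 122 − 19.4×1.4 = 94.84) won't mimic when 94.84 ≥ 160 − 19.4·s*, i.e. s* ≥ 3.36.
Low-ability type (on-path payoff 89) won't mimic when 89 ≥ 160 − 26.2·s*, i.e. s* ≥ 2.71.
Both must hold, so s* = max(2.71, 3.36) = 3.36. The mid-ability type's constraint binds.

3.36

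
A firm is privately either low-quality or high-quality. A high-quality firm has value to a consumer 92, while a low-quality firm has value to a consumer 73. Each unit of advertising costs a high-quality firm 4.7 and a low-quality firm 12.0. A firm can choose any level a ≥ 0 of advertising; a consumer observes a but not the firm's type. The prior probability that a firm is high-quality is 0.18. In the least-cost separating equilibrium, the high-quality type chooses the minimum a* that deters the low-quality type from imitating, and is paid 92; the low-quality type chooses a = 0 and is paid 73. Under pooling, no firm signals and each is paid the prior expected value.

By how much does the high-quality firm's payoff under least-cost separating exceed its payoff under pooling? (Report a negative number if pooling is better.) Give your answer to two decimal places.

8.14

Least-cost separating signal: a* solves 73 = 92 − 12.0·a*, so a* = (92 − 73)/12.0 ≈ 1.5833.
High-quality type's separating payoff: 92 − 4.7 × a* = 92 − 4.7 × (92 − 73)/12.0 = 92 − 89.3/12.0 ≈ 84.5583.
Pooling payoff: 0.18 × 92 + 0.82 × 73 = 76.42.
Difference: 84.5583 − 76.42 = 8.1383, i.e. 8.14 to two decimal places.
The high-quality type prefers to separate.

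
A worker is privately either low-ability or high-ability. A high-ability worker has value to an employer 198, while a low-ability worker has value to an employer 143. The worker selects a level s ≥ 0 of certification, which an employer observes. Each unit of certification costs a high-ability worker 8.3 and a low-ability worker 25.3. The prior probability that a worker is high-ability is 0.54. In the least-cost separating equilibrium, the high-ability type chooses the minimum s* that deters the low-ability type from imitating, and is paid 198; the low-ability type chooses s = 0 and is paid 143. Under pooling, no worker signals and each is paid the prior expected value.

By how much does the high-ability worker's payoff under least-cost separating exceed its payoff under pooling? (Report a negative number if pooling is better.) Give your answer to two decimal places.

Least-cost separating signal: s* solves 143 = 198 − 25.3·s*, so s* = (198 − 143)/25.3 ≈ 2.1739.
High-ability type's separating payoff: 198 − 8.3 × s* = 198 − 8.3 × (198 − 143)/25.3 = 198 − 456.5/25.3 ≈ 179.9565.
Pooling payoff: 0.54 × 198 + 0.46 × 143 = 172.7.
Difference: 179.9565 − 172.7 = 7.2565, i.e. 7.26 to two decimal places.
The high-ability type prefers to separate.

7.26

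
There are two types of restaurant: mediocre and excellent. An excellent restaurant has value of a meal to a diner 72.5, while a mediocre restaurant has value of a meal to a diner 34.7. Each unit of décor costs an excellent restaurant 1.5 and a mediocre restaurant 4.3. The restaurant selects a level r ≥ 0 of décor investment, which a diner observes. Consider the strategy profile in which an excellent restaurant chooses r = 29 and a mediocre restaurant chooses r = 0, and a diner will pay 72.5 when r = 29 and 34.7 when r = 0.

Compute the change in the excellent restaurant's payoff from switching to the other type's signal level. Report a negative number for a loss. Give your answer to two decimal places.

Playing r = 29 the excellent restaurant receives 72.5 − 1.5 × 29 = 29.
Deviating to r = 0 yields 34.7 instead.
Gain from deviating: 34.7 − 29 = 5.70.
The gain is positive, so the excellent type's incentive-compatibility constraint is violated — this profile is not a separating equilibrium.

5.70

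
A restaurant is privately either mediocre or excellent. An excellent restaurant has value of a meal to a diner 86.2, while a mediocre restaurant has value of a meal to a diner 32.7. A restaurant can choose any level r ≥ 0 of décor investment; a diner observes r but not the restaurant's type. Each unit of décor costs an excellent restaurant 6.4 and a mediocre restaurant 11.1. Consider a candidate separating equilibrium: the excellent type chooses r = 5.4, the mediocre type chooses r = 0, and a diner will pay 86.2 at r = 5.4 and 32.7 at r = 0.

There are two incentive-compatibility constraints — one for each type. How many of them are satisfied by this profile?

2

Mediocre type: stay at 0 → 32.7; mimic → 86.2 − 11.1 × 5.4 = 26.26. IC holds (32.7 ≥ 26.26).
Excellent type: signal → 86.2 − 6.4 × 5.4 = 51.64; deviate to 0 → 32.7. IC holds (51.64 ≥ 32.7).
2 of 2 constraints hold, so this is a separating equilibrium.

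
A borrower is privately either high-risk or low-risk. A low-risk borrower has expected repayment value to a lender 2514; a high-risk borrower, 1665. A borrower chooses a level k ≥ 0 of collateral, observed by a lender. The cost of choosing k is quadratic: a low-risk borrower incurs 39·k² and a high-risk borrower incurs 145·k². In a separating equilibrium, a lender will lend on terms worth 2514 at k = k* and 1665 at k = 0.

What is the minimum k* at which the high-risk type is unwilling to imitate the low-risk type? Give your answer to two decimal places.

2.42

The high-risk type at k = 0 receives 1665; imitating at k* yields 2514 − 145·k*².
Indifference: 1665 = 2514 − 145·k*², so k*² = (2514 − 1665) / 145 ≈ 5.8552.
k* = √5.8552 ≈ 2.42.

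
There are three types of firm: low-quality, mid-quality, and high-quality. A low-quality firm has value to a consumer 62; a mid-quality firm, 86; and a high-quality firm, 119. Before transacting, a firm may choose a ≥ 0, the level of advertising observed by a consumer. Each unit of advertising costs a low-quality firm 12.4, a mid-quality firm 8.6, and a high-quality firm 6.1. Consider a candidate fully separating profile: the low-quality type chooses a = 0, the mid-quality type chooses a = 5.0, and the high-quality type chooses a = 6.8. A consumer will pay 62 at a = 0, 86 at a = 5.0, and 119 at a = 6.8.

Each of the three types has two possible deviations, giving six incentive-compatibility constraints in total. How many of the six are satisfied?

4

Low-quality (own payoff 62): to a=5.0 gives 86 − 12.4×5.0 = 24 → no gain ✓; to a=6.8 gives 119 − 12.4×6.8 = 34.68 → no gain ✓.
Mid-quality (own payoff 86 − 8.6×5.0 = 43): to a=0 gives 62 → profitable ✗; to a=6.8 gives 119 − 8.6×6.8 = 60.52 → profitable ✗.
High-quality (own payoff 119 − 6.1×6.8 = 77.52): to a=0 gives 62 → no gain ✓; to a=5.0 gives 86 − 6.1×5.0 = 55.5 → no gain ✓.
4 of the 6 constraints hold; not an equilibrium.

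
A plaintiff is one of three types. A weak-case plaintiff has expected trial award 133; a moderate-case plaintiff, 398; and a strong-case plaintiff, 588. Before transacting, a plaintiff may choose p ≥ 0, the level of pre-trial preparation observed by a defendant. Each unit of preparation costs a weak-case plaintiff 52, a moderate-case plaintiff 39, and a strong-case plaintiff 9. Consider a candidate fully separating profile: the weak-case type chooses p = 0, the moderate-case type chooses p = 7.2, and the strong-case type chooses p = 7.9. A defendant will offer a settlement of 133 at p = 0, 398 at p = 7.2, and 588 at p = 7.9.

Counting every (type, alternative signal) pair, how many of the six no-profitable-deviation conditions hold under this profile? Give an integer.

Strong-case (own payoff 588 − 9×7.9 = 516.9): to p=0 gives 133 → no gain ✓; to p=7.2 gives 398 − 9×7.2 = 333.2 → no gain ✓.
Weak-case (own payoff 133): to p=7.2 gives 398 − 52×7.2 = 23.6 → no gain ✓; to p=7.9 gives 588 − 52×7.9 = 177.2 → profitable ✗.
Moderate-case (own payoff 398 − 39×7.2 = 117.2): to p=0 gives 133 → profitable ✗; to p=7.9 gives 588 − 39×7.9 = 279.9 → profitable ✗.
3 of the 6 constraints hold; not an equilibrium.

3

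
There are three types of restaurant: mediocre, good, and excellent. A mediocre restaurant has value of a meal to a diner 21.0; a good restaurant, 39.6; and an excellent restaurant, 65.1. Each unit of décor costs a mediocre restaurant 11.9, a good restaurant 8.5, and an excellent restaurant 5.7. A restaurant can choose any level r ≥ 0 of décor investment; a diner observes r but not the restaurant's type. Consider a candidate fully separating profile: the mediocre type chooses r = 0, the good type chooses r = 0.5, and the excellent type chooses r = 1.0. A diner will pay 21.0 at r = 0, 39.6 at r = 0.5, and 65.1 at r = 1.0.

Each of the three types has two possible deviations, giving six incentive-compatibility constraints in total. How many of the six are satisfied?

Good (own payoff 39.6 − 8.5×0.5 = 35.35): to r=0 gives 21.0 → no gain ✓; to r=1.0 gives 65.1 − 8.5×1.0 = 56.6 → profitable ✗.
Mediocre (own payoff 21.0): to r=0.5 gives 39.6 − 11.9×0.5 = 33.65 → profitable ✗; to r=1.0 gives 65.1 − 11.9×1.0 = 53.2 → profitable ✗.
Excellent (own payoff 65.1 − 5.7×1.0 = 59.4): to r=0 gives 21.0 → no gain ✓; to r=0.5 gives 39.6 − 5.7×0.5 = 36.75 → no gain ✓.
3 of the 6 constraints hold; not an equilibrium.

3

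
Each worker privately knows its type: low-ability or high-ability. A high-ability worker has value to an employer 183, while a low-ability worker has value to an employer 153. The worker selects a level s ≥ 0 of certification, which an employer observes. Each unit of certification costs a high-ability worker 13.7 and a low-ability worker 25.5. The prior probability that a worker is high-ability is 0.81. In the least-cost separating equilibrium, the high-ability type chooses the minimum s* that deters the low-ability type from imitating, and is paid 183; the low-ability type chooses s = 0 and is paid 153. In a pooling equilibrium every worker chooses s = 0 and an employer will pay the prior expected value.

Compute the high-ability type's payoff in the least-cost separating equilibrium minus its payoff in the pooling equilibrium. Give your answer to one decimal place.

-10.4

Least-cost separating signal: s* solves 153 = 183 − 25.5·s*, so s* = (183 − 153)/25.5 ≈ 1.1765.
High-ability type's separating payoff: 183 − 13.7 × s* = 183 − 13.7 × (183 − 153)/25.5 = 183 − 411/25.5 ≈ 166.882.
Pooling payoff: 0.81 × 183 + 0.19 × 153 = 177.3.
Difference: 166.882 − 177.3 = -10.418, i.e. -10.4 to one decimal place.
The high-ability type would prefer the pooling outcome.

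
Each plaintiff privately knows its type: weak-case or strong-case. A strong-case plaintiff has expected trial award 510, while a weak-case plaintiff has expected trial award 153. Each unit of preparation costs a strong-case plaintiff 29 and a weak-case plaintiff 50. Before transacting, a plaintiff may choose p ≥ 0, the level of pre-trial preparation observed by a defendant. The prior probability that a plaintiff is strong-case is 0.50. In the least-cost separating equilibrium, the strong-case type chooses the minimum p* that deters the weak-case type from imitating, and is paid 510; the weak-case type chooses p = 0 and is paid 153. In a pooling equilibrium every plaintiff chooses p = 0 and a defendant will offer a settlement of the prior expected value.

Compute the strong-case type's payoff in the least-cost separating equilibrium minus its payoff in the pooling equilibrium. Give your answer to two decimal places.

Least-cost separating signal: p* solves 153 = 510 − 50·p*, so p* = (510 − 153)/50 = 7.14.
Strong-case type's separating payoff: 510 − 29 × p* = 510 − 29 × (510 − 153)/50 = 510 − 10353/50 = 302.94.
Pooling payoff: 0.50 × 510 + 0.50 × 153 = 331.5.
Difference: 302.94 − 331.5 = -28.56.
The strong-case type would prefer the pooling outcome.

-28.56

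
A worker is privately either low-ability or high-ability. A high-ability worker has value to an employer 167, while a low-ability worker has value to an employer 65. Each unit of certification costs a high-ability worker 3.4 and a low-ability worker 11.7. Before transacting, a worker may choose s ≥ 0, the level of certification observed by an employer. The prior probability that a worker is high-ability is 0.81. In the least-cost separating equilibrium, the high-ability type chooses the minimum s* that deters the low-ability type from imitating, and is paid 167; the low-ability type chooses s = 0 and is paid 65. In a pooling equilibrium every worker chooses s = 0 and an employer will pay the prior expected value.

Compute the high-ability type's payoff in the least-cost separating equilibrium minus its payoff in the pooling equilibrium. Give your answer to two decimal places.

-10.26

Least-cost separating signal: s* solves 65 = 167 − 11.7·s*, so s* = (167 − 65)/11.7 ≈ 8.7179.
High-ability type's separating payoff: 167 − 3.4 × s* = 167 − 3.4 × (167 − 65)/11.7 = 167 − 346.8/11.7 ≈ 137.3590.
Pooling payoff: 0.81 × 167 + 0.19 × 65 = 147.62.
Difference: 137.3590 − 147.62 = -10.261, i.e. -10.26 to two decimal places.
The high-ability type would prefer the pooling outcome.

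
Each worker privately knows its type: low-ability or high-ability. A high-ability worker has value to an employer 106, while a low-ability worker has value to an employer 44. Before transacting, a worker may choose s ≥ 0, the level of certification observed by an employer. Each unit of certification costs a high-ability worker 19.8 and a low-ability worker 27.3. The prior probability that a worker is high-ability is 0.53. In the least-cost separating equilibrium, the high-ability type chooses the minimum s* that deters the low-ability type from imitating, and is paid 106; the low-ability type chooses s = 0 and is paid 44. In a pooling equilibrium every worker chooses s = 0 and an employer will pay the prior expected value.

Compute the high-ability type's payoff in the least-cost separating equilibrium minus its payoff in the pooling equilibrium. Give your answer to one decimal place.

-15.8

Least-cost separating signal: s* solves 44 = 106 − 27.3·s*, so s* = (106 − 44)/27.3 ≈ 2.2711.
High-ability type's separating payoff: 106 − 19.8 × s* = 106 − 19.8 × (106 − 44)/27.3 = 106 − 1227.6/27.3 ≈ 61.033.
Pooling payoff: 0.53 × 106 + 0.47 × 44 = 76.86.
Difference: 61.033 − 76.86 = -15.827, i.e. -15.8 to one decimal place.
The high-ability type would prefer the pooling outcome.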